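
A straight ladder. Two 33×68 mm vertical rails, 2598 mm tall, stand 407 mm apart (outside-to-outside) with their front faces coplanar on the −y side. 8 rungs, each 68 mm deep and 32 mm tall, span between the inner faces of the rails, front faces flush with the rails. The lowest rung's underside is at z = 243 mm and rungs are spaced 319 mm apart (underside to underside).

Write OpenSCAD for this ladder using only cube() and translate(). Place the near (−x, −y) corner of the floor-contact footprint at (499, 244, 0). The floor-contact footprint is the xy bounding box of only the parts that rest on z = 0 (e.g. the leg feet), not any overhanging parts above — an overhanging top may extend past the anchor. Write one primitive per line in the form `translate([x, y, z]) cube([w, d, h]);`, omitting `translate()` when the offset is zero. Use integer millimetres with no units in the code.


// rung span = 407 - 2*33 = 341
// rung[k] z = 243 + k*319
translate([499, 244, 0]) cube([33, 68, 2598]);
translate([873, 244, 0]) cube([33, 68, 2598]);
translate([532, 244, 243]) cube([341, 68, 32]);
translate([532, 244, 562]) cube([341, 68, 32]);
translate([532, 244, 881]) cube([341, 68, 32]);
translate([532, 244, 1200]) cube([341, 68, 32]);
translate([532, 244, 1519]) cube([341, 68, 32]);
translate([532, 244, 1838]) cube([341, 68, 32]);
translate([532, 244, 2157]) cube([341, 68, 32]);
translate([532, 244, 2476]) cube([341, 68, 32]);


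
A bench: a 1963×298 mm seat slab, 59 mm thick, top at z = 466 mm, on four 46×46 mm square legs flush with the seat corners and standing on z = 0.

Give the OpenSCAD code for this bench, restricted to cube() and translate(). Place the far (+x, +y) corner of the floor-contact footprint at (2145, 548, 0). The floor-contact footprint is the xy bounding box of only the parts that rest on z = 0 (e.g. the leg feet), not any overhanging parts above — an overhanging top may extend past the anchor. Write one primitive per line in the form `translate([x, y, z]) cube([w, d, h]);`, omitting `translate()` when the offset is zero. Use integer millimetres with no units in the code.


translate([182, 250, 407]) cube([1963, 298, 59]);
translate([182, 250, 0]) cube([46, 46, 407]);
translate([182, 502, 0]) cube([46, 46, 407]);
translate([2099, 250, 0]) cube([46, 46, 407]);
translate([2099, 502, 0]) cube([46, 46, 407]);


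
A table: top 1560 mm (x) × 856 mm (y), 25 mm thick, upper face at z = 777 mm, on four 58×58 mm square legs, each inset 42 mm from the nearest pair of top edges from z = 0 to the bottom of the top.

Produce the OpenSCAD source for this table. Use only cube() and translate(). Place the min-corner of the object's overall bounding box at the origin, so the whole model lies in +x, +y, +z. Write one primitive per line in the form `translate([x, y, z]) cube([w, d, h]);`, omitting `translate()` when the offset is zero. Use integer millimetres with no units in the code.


translate([0, 0, 752]) cube([1560, 856, 25]);
translate([42, 42, 0]) cube([58, 58, 752]);
translate([1460, 42, 0]) cube([58, 58, 752]);
translate([42, 756, 0]) cube([58, 58, 752]);
translate([1460, 756, 0]) cube([58, 58, 752]);


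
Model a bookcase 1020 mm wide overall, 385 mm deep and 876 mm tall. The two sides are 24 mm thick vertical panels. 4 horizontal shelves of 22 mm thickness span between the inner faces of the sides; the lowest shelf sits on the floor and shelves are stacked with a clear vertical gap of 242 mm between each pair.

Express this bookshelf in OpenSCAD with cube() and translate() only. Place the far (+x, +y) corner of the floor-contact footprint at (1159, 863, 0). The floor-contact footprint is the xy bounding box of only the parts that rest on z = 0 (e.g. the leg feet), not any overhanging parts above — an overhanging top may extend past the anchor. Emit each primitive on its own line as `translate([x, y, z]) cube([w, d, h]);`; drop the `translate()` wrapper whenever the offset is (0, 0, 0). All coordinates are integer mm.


translate([139, 478, 0]) cube([24, 385, 876]);
translate([1135, 478, 0]) cube([24, 385, 876]);
translate([163, 478, 0]) cube([972, 385, 22]);
translate([163, 478, 264]) cube([972, 385, 22]);
translate([163, 478, 528]) cube([972, 385, 22]);
translate([163, 478, 792]) cube([972, 385, 22]);


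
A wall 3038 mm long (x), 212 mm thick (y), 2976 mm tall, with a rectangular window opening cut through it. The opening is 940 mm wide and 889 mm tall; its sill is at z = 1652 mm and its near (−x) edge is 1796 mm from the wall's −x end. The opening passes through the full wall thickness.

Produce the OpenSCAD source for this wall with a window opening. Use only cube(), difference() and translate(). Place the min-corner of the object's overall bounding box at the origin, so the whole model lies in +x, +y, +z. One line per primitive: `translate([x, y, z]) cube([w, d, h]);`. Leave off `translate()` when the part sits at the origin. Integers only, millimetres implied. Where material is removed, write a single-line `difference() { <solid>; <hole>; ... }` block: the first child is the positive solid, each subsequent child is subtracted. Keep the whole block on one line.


difference() { cube([3038, 212, 2976]); translate([1796, 0, 1652]) cube([940, 212, 889]); }


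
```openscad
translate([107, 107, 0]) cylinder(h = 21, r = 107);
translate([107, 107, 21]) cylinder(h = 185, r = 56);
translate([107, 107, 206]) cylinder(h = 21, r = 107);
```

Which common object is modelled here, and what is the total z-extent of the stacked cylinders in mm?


A spool. The overall height is 227 mm.

Three coaxial cylinders, large–small–large — a spool. Two 21 mm flanges and a 185 mm core give 21 + 185 + 21 = 227 mm.


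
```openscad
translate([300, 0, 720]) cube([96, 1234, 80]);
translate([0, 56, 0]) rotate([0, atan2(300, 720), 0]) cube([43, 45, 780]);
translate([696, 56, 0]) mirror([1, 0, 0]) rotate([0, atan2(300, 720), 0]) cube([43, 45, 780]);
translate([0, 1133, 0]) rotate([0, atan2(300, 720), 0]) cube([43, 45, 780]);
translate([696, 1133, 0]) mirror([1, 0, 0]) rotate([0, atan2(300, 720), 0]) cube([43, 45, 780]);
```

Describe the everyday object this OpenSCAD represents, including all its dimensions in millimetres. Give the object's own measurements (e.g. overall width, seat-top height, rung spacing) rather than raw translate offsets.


A sawhorse. A 96×1234×80 mm beam (x, y, z) sits on two A-frame leg pairs. Each pair is two raked legs of 43×45 mm section (45 mm along y) splaying symmetrically in x. Each leg rises 720 mm vertically over 300 mm of horizontal reach and is 780 mm long along its own axis. Every leg's outer bottom edge rests on the floor and its outer top edge meets a bottom edge of the beam — the left legs (tilting toward +x) meet the beam's −x bottom edge, the right legs (their mirror images, tilting toward −x) meet its +x bottom edge — so the leg tops tuck under the beam, the beam's underside is 720 mm above the floor, and the feet are 696 mm apart outside-to-outside with the beam centred between them. The two leg pairs are set in 56 mm from either end of the beam.


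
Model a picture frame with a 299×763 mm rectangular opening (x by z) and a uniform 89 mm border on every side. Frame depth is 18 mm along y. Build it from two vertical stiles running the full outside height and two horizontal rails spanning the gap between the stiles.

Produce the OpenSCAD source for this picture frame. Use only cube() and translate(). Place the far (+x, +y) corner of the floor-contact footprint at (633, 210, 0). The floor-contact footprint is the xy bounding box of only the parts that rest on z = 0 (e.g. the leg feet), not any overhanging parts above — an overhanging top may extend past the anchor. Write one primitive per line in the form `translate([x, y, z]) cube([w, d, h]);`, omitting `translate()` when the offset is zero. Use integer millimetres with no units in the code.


translate([156, 192, 0]) cube([89, 18, 941]);
translate([544, 192, 0]) cube([89, 18, 941]);
translate([245, 192, 0]) cube([299, 18, 89]);
translate([245, 192, 852]) cube([299, 18, 89]);


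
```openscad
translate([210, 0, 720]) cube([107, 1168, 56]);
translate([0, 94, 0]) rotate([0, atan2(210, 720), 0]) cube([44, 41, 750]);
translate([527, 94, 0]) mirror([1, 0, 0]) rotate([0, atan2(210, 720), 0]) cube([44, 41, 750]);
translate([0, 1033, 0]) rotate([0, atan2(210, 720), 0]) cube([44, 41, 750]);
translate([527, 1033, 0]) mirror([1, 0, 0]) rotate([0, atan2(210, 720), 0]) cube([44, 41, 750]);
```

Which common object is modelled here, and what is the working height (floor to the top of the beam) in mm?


A sawhorse. The overall height is 776 mm.

A beam across two mirrored pairs of raked legs — a sawhorse. The beam's underside is at z = 720 (matching the legs' vertical rise in atan2(210, 720)) and the beam is 56 mm tall, so its top is at 720 + 56 = 776 mm. The raked legs top out at the beam's underside, so that is the highest point.


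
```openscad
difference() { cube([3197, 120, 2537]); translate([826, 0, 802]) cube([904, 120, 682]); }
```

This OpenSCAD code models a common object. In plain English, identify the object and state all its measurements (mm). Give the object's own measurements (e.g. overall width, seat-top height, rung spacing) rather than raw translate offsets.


A wall 3197 mm long (x), 120 mm thick (y), 2537 mm tall, with a rectangular window opening cut through it. The opening is 904 mm wide and 682 mm tall; its sill is at z = 802 mm and its near (−x) edge is 826 mm from the wall's −x end. The opening passes through the full wall thickness.


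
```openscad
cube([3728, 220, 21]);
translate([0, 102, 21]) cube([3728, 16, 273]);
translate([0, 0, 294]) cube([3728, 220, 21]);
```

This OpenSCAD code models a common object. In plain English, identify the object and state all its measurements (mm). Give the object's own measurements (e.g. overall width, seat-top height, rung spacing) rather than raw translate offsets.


An I-beam lying along x, 3728 mm long. Overall section height 315 mm. Two flanges 220 mm wide (y) and 21 mm thick, one on the floor and one at the top; a web 16 mm thick runs between them, centred on the flange width.


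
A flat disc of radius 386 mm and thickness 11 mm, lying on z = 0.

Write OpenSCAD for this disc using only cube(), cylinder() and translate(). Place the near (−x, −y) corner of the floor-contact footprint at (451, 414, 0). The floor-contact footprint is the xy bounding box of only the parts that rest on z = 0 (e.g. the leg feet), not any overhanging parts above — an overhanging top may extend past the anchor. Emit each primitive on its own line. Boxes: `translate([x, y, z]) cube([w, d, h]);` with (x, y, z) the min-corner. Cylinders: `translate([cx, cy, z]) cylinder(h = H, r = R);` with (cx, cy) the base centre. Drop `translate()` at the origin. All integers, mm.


translate([837, 800, 0]) cylinder(h = 11, r = 386);


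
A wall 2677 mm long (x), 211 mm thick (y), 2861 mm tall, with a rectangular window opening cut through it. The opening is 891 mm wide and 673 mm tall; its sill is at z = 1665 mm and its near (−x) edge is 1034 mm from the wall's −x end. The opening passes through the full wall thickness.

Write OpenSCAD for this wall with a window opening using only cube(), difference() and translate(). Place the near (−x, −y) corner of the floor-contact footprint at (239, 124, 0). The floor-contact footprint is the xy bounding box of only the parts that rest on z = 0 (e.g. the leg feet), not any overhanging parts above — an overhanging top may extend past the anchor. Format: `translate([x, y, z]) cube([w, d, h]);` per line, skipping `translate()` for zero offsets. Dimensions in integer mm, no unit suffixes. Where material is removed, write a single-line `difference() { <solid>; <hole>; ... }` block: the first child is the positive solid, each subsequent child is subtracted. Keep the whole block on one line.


difference() { translate([239, 124, 0]) cube([2677, 211, 2861]); translate([1273, 124, 1665]) cube([891, 211, 673]); }


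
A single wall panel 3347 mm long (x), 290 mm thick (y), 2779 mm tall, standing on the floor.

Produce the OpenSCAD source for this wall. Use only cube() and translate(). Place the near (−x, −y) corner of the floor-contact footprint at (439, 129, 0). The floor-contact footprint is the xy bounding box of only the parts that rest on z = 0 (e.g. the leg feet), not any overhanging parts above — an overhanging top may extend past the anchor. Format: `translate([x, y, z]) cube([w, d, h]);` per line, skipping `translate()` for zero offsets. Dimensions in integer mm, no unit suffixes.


translate([439, 129, 0]) cube([3347, 290, 2779]);


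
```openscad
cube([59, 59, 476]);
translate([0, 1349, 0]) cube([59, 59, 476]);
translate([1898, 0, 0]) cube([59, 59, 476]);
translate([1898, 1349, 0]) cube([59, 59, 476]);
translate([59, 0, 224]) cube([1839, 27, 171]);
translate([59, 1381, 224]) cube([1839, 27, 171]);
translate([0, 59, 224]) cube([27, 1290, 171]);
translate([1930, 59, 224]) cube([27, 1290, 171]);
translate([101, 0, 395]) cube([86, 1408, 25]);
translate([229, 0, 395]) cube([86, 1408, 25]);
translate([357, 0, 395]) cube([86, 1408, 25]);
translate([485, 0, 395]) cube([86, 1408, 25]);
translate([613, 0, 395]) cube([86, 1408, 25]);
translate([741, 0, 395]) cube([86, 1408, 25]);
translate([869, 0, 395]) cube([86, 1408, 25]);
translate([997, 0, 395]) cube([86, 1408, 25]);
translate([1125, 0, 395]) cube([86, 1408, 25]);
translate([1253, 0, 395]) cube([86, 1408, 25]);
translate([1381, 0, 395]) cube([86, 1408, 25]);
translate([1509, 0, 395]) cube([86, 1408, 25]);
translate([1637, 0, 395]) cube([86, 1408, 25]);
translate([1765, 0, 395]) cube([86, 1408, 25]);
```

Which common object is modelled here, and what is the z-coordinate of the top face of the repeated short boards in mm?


A bed frame. The slat-top height is 420 mm.

Four posts, four rails, and a row of slats — a bed frame. Slats sit on the rails at z = 224 + 171 = 395; with slat thickness 25, the top is 420 mm.


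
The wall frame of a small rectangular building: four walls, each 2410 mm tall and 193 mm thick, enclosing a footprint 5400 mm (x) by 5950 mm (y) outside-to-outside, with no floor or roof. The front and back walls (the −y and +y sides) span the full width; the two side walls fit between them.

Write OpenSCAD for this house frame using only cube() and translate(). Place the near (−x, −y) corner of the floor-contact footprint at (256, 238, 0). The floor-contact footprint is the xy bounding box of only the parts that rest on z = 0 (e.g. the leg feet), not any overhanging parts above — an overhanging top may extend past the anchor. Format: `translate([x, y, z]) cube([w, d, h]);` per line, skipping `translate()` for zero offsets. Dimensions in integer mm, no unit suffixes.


translate([256, 238, 0]) cube([5400, 193, 2410]);
translate([256, 5995, 0]) cube([5400, 193, 2410]);
translate([256, 431, 0]) cube([193, 5564, 2410]);
translate([5463, 431, 0]) cube([193, 5564, 2410]);


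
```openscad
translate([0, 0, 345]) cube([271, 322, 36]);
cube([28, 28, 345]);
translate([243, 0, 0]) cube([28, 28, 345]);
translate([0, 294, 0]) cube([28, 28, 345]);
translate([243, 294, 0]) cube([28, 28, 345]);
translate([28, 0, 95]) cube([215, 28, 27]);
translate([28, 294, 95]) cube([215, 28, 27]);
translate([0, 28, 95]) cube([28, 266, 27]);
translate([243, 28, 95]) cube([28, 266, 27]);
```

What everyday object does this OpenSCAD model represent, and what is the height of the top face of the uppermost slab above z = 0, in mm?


A stool. The seat height is 381 mm.

A 271×322×36 slab at z = 345 on four corner posts — a stool. The seat top is 345 + 36 = 381 mm.


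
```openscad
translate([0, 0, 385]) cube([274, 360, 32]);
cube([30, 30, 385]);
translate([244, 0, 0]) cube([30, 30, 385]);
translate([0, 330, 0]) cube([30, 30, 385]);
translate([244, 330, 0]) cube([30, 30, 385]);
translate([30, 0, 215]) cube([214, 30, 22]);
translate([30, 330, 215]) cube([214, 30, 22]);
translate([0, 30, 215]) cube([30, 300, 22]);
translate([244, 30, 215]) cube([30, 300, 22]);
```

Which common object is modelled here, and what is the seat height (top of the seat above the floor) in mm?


A stool. The seat height is 417 mm.

A 274×360×32 slab at z = 385 on four corner posts — a stool. The seat top is 385 + 32 = 417 mm.


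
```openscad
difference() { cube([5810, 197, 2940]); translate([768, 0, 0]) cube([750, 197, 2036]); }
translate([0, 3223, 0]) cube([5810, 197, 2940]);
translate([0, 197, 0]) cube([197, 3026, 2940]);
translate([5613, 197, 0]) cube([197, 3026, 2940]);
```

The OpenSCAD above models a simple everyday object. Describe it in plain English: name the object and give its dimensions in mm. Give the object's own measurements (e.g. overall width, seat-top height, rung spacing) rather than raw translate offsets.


A single room: four walls, each 2940 mm tall and 197 mm thick, enclosing an outside footprint 5810×3420 mm (x × y), no floor or roof. The front and back walls (−y and +y sides) run the full x-width; the side walls fit between their inner faces. A door opening 750 mm wide and 2036 mm tall is cut through the front wall from the floor up, its −x edge 768 mm from the wall's −x end.


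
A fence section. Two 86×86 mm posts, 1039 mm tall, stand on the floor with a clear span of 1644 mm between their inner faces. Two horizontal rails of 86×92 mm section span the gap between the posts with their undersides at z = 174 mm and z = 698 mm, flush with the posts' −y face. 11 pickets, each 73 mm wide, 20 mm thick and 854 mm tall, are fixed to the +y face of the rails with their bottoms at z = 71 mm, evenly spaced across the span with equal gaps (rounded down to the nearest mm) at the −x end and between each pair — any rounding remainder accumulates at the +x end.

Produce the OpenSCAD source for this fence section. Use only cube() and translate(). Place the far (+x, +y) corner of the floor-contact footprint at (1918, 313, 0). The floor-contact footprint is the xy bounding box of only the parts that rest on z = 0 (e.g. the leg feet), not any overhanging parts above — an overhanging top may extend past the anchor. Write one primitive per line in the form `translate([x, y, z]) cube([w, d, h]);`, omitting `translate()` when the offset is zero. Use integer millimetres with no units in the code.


translate([102, 227, 0]) cube([86, 86, 1039]);
translate([1832, 227, 0]) cube([86, 86, 1039]);
translate([188, 227, 174]) cube([1644, 86, 92]);
translate([188, 227, 698]) cube([1644, 86, 92]);
translate([258, 313, 71]) cube([73, 20, 854]);
translate([401, 313, 71]) cube([73, 20, 854]);
translate([544, 313, 71]) cube([73, 20, 854]);
translate([687, 313, 71]) cube([73, 20, 854]);
translate([830, 313, 71]) cube([73, 20, 854]);
translate([973, 313, 71]) cube([73, 20, 854]);
translate([1116, 313, 71]) cube([73, 20, 854]);
translate([1259, 313, 71]) cube([73, 20, 854]);
translate([1402, 313, 71]) cube([73, 20, 854]);
translate([1545, 313, 71]) cube([73, 20, 854]);
translate([1688, 313, 71]) cube([73, 20, 854]);


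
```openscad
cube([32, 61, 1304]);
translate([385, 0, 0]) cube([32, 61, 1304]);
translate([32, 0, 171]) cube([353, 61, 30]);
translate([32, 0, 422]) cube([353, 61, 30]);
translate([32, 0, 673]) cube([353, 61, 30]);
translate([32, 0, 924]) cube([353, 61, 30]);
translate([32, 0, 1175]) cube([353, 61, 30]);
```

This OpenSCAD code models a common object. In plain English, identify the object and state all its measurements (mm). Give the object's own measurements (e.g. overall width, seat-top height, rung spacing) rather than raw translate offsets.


A straight ladder. Two 32×61 mm vertical rails, 1304 mm tall, stand 417 mm apart (outside-to-outside) with their front faces coplanar on the −y side. 5 rungs, each 61 mm deep and 30 mm tall, span between the inner faces of the rails, front faces flush with the rails. The lowest rung's underside is at z = 171 mm and rungs are spaced 251 mm apart (underside to underside).


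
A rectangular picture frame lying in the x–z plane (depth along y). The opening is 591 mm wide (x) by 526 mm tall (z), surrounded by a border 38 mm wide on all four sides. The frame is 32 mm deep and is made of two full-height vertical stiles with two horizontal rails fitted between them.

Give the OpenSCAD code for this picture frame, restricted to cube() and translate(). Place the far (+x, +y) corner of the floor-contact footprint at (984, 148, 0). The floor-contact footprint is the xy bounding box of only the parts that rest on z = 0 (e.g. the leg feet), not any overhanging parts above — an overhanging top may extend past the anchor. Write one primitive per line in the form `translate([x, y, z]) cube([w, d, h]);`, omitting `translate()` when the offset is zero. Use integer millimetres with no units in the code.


translate([317, 116, 0]) cube([38, 32, 602]);
translate([946, 116, 0]) cube([38, 32, 602]);
translate([355, 116, 0]) cube([591, 32, 38]);
translate([355, 116, 564]) cube([591, 32, 38]);


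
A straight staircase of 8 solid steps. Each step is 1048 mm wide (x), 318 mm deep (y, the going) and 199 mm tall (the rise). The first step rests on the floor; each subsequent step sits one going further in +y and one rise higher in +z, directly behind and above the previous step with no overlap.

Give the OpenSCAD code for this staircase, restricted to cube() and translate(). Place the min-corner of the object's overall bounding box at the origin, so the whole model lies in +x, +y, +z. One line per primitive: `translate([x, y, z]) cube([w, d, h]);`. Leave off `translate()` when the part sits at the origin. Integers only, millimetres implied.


cube([1048, 318, 199]);
translate([0, 318, 199]) cube([1048, 318, 199]);
translate([0, 636, 398]) cube([1048, 318, 199]);
translate([0, 954, 597]) cube([1048, 318, 199]);
translate([0, 1272, 796]) cube([1048, 318, 199]);
translate([0, 1590, 995]) cube([1048, 318, 199]);
translate([0, 1908, 1194]) cube([1048, 318, 199]);
translate([0, 2226, 1393]) cube([1048, 318, 199]);


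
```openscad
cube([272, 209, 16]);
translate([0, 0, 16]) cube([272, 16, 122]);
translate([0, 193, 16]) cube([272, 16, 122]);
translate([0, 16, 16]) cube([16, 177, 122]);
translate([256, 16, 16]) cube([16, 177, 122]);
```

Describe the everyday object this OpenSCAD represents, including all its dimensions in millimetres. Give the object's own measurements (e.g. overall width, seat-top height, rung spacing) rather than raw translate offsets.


An open-topped rectangular box: outside dimensions 272×209×138 mm, with a uniform wall and base thickness of 16 mm. The base is a full 272×209 slab on the floor; four walls sit on top of the base. The front and back walls (the −y and +y sides) span the full width; the two side walls fit between them.


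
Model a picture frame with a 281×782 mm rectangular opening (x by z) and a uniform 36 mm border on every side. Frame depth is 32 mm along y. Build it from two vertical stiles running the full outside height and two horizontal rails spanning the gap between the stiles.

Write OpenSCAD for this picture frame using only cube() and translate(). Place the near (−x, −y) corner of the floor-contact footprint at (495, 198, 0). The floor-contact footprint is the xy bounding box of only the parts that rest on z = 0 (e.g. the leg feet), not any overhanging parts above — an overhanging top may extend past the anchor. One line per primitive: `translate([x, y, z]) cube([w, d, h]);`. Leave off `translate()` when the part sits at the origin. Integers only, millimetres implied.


translate([495, 198, 0]) cube([36, 32, 854]);
translate([812, 198, 0]) cube([36, 32, 854]);
translate([531, 198, 0]) cube([281, 32, 36]);
translate([531, 198, 818]) cube([281, 32, 36]);


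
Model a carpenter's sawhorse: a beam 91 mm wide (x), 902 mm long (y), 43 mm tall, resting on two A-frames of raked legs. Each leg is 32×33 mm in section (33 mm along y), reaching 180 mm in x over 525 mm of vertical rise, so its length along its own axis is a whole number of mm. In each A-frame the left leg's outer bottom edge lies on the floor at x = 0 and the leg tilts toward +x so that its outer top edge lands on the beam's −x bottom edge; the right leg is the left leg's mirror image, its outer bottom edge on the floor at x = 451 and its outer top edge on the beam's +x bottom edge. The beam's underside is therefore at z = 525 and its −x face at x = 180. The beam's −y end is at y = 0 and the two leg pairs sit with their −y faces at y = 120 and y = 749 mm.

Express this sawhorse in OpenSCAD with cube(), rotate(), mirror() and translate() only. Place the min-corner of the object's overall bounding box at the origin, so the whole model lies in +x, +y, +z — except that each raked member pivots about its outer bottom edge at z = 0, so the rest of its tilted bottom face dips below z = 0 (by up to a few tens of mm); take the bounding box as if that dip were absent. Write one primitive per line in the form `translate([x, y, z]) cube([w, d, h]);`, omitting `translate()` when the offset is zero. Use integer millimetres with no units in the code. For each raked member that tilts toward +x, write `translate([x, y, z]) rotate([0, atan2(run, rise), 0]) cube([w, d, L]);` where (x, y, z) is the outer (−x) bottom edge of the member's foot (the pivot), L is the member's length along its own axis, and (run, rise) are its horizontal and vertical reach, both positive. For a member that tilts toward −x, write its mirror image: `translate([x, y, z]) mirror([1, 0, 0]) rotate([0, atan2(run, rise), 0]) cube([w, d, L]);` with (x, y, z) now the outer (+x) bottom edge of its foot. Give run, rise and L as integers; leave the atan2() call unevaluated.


translate([180, 0, 525]) cube([91, 902, 43]);
translate([0, 120, 0]) rotate([0, atan2(180, 525), 0]) cube([32, 33, 555]);
translate([451, 120, 0]) mirror([1, 0, 0]) rotate([0, atan2(180, 525), 0]) cube([32, 33, 555]);
translate([0, 749, 0]) rotate([0, atan2(180, 525), 0]) cube([32, 33, 555]);
translate([451, 749, 0]) mirror([1, 0, 0]) rotate([0, atan2(180, 525), 0]) cube([32, 33, 555]);


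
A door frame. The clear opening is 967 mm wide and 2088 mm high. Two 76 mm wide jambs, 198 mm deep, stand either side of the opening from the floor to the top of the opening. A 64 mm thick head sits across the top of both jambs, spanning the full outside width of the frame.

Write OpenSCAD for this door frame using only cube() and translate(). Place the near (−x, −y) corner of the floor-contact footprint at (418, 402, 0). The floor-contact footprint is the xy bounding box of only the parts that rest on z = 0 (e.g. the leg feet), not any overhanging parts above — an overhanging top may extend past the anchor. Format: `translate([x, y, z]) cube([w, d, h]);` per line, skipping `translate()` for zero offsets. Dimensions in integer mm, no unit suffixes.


translate([418, 402, 0]) cube([76, 198, 2088]);
translate([1461, 402, 0]) cube([76, 198, 2088]);
translate([418, 402, 2088]) cube([1119, 198, 64]);


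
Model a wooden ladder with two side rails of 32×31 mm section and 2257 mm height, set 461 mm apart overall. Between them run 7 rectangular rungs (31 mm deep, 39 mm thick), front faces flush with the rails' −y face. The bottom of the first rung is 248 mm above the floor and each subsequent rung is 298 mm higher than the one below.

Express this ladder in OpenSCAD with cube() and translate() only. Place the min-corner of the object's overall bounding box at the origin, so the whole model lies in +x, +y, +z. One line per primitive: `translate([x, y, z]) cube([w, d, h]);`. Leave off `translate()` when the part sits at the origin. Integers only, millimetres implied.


cube([32, 31, 2257]);
translate([429, 0, 0]) cube([32, 31, 2257]);
translate([32, 0, 248]) cube([397, 31, 39]);
translate([32, 0, 546]) cube([397, 31, 39]);
translate([32, 0, 844]) cube([397, 31, 39]);
translate([32, 0, 1142]) cube([397, 31, 39]);
translate([32, 0, 1440]) cube([397, 31, 39]);
translate([32, 0, 1738]) cube([397, 31, 39]);
translate([32, 0, 2036]) cube([397, 31, 39]);


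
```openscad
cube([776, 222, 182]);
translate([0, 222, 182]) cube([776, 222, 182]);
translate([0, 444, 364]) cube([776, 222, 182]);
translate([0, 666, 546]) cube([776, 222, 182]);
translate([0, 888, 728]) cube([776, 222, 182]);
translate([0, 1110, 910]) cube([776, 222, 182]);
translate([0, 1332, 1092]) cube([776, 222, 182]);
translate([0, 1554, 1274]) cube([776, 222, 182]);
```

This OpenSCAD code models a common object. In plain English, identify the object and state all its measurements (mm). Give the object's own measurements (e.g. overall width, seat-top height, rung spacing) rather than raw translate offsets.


A straight staircase of 8 solid steps. Each step is 776 mm wide (x), 222 mm deep (y, the going) and 182 mm tall (the rise). The first step rests on the floor; each subsequent step sits one going further in +y and one rise higher in +z, directly behind and above the previous step with no overlap.


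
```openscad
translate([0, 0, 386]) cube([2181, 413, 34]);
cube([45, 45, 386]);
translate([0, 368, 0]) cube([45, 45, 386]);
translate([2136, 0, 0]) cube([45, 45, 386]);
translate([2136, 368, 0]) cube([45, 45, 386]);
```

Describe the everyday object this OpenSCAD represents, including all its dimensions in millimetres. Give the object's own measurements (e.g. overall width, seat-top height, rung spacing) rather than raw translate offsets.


A long wooden bench with a 2181 mm (x) × 413 mm (y) seat, 34 mm thick, its top surface 420 mm above the floor. Four 45 mm square legs at the seat corners, flush with the edges, run from z = 0 to the seat underside.


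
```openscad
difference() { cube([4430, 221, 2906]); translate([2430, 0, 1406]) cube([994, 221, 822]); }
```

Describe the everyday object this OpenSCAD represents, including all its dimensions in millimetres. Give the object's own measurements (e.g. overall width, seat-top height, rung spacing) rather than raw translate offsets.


A wall 4430 mm long (x), 221 mm thick (y), 2906 mm tall, with a rectangular window opening cut through it. The opening is 994 mm wide and 822 mm tall; its sill is at z = 1406 mm and its near (−x) edge is 2430 mm from the wall's −x end. The opening passes through the full wall thickness.


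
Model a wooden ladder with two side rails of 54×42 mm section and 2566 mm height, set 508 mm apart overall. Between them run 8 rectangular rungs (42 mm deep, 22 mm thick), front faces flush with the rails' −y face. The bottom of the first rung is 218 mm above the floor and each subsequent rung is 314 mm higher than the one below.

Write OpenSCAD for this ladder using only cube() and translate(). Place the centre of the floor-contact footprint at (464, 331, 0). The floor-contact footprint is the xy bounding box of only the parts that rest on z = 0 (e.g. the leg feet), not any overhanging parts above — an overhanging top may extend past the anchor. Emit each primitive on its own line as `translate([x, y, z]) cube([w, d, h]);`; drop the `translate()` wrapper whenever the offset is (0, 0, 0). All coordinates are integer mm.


translate([210, 310, 0]) cube([54, 42, 2566]);
translate([664, 310, 0]) cube([54, 42, 2566]);
translate([264, 310, 218]) cube([400, 42, 22]);
translate([264, 310, 532]) cube([400, 42, 22]);
translate([264, 310, 846]) cube([400, 42, 22]);
translate([264, 310, 1160]) cube([400, 42, 22]);
translate([264, 310, 1474]) cube([400, 42, 22]);
translate([264, 310, 1788]) cube([400, 42, 22]);
translate([264, 310, 2102]) cube([400, 42, 22]);
translate([264, 310, 2416]) cube([400, 42, 22]);


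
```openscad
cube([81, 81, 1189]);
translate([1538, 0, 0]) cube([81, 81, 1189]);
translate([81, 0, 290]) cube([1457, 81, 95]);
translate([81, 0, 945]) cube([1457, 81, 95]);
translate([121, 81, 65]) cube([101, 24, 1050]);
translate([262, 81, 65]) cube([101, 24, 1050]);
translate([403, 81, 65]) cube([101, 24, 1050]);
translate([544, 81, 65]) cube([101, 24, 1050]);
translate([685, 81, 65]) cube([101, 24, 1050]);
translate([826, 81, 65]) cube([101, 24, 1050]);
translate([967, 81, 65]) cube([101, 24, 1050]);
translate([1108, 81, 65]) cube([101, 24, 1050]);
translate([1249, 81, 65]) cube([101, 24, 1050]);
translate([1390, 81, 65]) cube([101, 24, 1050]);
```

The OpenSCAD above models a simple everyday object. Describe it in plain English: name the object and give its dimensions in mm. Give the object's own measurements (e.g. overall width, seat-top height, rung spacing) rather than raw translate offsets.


A fence section. Two 81×81 mm posts, 1189 mm tall, stand on the floor with a clear span of 1457 mm between their inner faces. Two horizontal rails of 81×95 mm section span the gap between the posts with their undersides at z = 290 mm and z = 945 mm, flush with the posts' −y face. 10 pickets, each 101 mm wide, 24 mm thick and 1050 mm tall, are fixed to the +y face of the rails with their bottoms at z = 65 mm, spaced across the span with a 40 mm gap after the −x post and between neighbouring pickets, with 47 mm left before the +x post.


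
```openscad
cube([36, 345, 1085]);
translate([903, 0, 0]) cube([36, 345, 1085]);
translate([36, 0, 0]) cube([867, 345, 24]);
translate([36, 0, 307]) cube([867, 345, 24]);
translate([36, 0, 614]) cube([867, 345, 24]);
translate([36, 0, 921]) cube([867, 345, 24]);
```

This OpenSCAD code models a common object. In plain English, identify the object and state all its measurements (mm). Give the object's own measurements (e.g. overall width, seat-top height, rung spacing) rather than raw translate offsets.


An open bookshelf. Two side panels, each 36 mm thick, 345 mm deep and 1085 mm tall, stand 939 mm apart (outside-to-outside). Between them sit 4 shelves, each 24 mm thick and 345 mm deep, spanning the full gap between the sides. The bottom shelf rests on the floor (its underside at z = 0) and the clear gap between one shelf's top and the next shelf's underside is 283 mm.


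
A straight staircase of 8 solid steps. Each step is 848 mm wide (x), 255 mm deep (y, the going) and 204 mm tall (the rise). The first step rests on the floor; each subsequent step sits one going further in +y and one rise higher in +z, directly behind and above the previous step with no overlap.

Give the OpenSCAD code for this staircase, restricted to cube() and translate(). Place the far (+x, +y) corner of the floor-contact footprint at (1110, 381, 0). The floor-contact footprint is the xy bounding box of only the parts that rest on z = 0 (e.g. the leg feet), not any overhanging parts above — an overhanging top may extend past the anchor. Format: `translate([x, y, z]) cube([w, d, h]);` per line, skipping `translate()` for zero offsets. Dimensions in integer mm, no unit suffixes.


translate([262, 126, 0]) cube([848, 255, 204]);
translate([262, 381, 204]) cube([848, 255, 204]);
translate([262, 636, 408]) cube([848, 255, 204]);
translate([262, 891, 612]) cube([848, 255, 204]);
translate([262, 1146, 816]) cube([848, 255, 204]);
translate([262, 1401, 1020]) cube([848, 255, 204]);
translate([262, 1656, 1224]) cube([848, 255, 204]);
translate([262, 1911, 1428]) cube([848, 255, 204]);


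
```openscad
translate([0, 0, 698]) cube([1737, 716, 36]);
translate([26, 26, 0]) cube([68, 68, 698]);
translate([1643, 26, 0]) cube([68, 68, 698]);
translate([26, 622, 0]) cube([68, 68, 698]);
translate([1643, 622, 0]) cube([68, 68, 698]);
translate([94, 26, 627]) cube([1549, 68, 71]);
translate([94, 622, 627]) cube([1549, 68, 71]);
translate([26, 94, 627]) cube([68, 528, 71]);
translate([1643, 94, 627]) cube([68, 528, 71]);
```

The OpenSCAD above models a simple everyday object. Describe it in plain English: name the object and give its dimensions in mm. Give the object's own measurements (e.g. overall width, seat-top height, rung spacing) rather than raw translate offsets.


A rectangular dining table. The top is 1737×716×36 mm with its upper surface at z = 734 mm. It stands on four 68×68 mm square legs, each inset 26 mm from the nearest pair of top edges, running from the floor to the underside of the top. Four apron rails, 68 mm thick and 71 mm tall, run between adjacent legs with their top edges flush with the underside of the top and their outer faces flush with the legs' outer faces.


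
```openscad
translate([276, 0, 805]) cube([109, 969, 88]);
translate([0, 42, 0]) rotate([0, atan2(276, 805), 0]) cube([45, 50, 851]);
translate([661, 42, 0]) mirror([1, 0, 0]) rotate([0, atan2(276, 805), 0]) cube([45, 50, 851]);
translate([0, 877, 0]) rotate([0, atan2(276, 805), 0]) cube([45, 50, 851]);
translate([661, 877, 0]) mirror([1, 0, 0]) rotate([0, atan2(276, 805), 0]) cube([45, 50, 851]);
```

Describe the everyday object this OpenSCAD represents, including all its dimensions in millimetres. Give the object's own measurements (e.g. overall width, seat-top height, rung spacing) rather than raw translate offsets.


A sawhorse. A 109×969×88 mm beam (x, y, z) sits on two A-frame leg pairs. Each pair is two raked legs of 45×50 mm section (50 mm along y) splaying symmetrically in x. Each leg rises 805 mm vertically over 276 mm of horizontal reach and is 851 mm long along its own axis. Every leg's outer bottom edge rests on the floor and its outer top edge meets a bottom edge of the beam — the left legs (tilting toward +x) meet the beam's −x bottom edge, the right legs (their mirror images, tilting toward −x) meet its +x bottom edge — so the leg tops tuck under the beam, the beam's underside is 805 mm above the floor, and the feet are 661 mm apart outside-to-outside with the beam centred between them. The two leg pairs are set in 42 mm from either end of the beam.


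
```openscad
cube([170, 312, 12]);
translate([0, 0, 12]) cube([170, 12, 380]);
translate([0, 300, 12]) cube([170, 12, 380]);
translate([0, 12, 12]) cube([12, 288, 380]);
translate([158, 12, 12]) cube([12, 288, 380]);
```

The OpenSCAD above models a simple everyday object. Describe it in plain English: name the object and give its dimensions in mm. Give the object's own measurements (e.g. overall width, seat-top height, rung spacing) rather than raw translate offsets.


An open-topped rectangular box: outside dimensions 170×312×392 mm, with a uniform wall and base thickness of 12 mm. The base is a full 170×312 slab on the floor; four walls sit on top of the base. The front and back walls (the −y and +y sides) span the full width; the two side walls fit between them.


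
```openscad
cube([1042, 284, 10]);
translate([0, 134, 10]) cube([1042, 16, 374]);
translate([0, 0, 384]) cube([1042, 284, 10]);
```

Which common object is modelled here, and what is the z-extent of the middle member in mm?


An I-beam. The web height is 374 mm.

Two wide flanges with a thin centred web — an I-beam. Overall 394 mm minus two 10 mm flanges gives a web of 394 − 2·10 = 374 mm.


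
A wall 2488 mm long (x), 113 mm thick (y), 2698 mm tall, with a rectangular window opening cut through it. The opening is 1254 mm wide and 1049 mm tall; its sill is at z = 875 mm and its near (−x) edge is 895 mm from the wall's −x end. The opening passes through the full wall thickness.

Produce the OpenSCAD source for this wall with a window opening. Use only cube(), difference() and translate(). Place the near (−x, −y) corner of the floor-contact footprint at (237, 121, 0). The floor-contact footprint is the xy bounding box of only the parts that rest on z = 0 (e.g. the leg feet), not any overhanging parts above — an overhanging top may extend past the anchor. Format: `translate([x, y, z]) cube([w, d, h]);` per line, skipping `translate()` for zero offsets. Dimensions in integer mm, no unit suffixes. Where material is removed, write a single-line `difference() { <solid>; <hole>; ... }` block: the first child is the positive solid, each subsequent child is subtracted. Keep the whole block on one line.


difference() { translate([237, 121, 0]) cube([2488, 113, 2698]); translate([1132, 121, 875]) cube([1254, 113, 1049]); }


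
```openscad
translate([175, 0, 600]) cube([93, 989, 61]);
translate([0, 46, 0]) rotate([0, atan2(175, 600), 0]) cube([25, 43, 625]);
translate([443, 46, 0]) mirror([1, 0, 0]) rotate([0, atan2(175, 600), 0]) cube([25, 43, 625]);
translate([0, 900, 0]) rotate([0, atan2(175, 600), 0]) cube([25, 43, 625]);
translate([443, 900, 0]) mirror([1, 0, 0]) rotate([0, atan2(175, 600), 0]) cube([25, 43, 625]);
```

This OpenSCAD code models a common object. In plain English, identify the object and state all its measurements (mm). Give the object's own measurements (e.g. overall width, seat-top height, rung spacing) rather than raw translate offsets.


A sawhorse. A 93×989×61 mm beam (x, y, z) sits on two A-frame leg pairs. Each pair is two raked legs of 25×43 mm section (43 mm along y) splaying symmetrically in x. Each leg rises 600 mm vertically over 175 mm of horizontal reach and is 625 mm long along its own axis. Every leg's outer bottom edge rests on the floor and its outer top edge meets a bottom edge of the beam — the left legs (tilting toward +x) meet the beam's −x bottom edge, the right legs (their mirror images, tilting toward −x) meet its +x bottom edge — so the leg tops tuck under the beam, the beam's underside is 600 mm above the floor, and the feet are 443 mm apart outside-to-outside with the beam centred between them. The two leg pairs are set in 46 mm from either end of the beam.
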